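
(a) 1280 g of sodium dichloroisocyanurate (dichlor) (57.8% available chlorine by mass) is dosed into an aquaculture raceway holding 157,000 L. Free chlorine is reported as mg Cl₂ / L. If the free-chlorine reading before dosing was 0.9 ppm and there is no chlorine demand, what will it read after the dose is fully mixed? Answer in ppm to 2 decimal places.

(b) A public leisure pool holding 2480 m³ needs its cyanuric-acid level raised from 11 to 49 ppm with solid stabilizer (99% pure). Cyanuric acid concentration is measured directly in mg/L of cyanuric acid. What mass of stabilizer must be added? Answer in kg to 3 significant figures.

(a) Available chlorine delivered: 1280 g × 0.578 = 739.8 g as Cl₂.
(a) Concentration rise: 739.8 g / 157,000 L = 4.712 mg/L = 4.71 ppm.
(a) Final FC: 0.9 + 4.71 = 5.61 ppm.

(b) Volume: 2480 m³ = 2,480,000 L.
(b) CYA to add: (49 − 11) = 38 mg/L × 2,480,000 L = 94,240 g cyanuric acid.
(b) At 99% purity: 94,240 / 0.99 = 95,190 g product.

(a) 5.61 ppm; (b) 95.2 kg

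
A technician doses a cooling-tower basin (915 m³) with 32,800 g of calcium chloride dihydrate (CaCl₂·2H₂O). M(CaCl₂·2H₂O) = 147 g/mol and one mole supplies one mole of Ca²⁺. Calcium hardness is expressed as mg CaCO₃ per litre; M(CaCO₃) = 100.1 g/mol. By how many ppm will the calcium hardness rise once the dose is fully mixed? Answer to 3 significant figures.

24.4 ppm

Volume: 915 m³ = 915,000 L.
Moles of Ca²⁺: 32,800 g ÷ 147 g/mol = 223.1 mol.
As CaCO₃: 223.1 mol × 100.1 g/mol = 22,340 g.
Rise: 22,340 g / 915,000 L × 1000 = 24.41 mg/L.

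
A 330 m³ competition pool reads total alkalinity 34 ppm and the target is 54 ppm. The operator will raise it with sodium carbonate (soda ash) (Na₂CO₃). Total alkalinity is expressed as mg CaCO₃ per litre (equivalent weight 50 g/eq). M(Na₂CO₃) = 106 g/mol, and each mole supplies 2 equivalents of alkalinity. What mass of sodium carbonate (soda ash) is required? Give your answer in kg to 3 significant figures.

Volume: 330 m³ = 330,000 L.
Alkalinity to add: (54 − 34) = 20 mg/L as CaCO₃ × 330,000 L = 6600 g as CaCO₃.
Equivalents: 6600 g ÷ 50 g/eq = 132 eq.
Each mole of Na₂CO₃ supplies 2 eq, so 132 / 2 = 66 mol.
Mass: 66 mol × 106 g/mol = 6996 g.

7.00 kg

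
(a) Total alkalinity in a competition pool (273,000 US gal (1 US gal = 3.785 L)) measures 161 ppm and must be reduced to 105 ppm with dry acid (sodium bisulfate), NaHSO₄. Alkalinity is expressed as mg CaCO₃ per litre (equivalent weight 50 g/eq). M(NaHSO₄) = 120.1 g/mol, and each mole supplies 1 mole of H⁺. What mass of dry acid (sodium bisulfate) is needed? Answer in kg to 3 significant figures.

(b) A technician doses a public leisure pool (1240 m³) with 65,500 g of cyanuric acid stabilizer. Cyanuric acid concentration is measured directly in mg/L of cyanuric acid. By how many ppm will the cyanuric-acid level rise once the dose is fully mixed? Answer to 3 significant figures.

(a) Volume: 273,000 US gal × 3.785 L/gal = 1,033,305 L.
(a) Alkalinity to neutralize: (161 − 105) = 56 mg/L as CaCO₃ × 1,033,305 L = 57,870 g as CaCO₃.
(a) Equivalents of H⁺ required: 57,870 ÷ 50 g/eq = 1157 eq = 1157 mol NaHSO₄.
(a) Mass of NaHSO₄: 1157 × 120.1 = 139,000 g.

(b) Volume: 1240 m³ = 1,240,000 L.
(b) Rise: 65,500 g / 1,240,000 L × 1000 = 52.82 mg/L.

(a) 139 kg; (b) 52.8 ppm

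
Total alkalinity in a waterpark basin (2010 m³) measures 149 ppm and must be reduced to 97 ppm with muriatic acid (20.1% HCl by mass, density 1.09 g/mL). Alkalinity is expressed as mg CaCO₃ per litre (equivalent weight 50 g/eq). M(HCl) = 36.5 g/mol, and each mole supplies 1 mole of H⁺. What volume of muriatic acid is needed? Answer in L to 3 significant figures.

Volume: 2010 m³ = 2,010,000 L.
Alkalinity to neutralize: (149 − 97) = 52 mg/L as CaCO₃ × 2,010,000 L = 104,500 g as CaCO₃.
Equivalents of H⁺ required: 104,500 ÷ 50 g/eq = 2090 eq = 2090 mol HCl.
Mass of HCl: 2090 × 36.5 = 76,300 g.
Mass of 20.1% solution: 76,300 / 0.201 = 379,600 g.
Volume: 379,600 g ÷ 1.09 g/mL = 348,300 mL.

348 L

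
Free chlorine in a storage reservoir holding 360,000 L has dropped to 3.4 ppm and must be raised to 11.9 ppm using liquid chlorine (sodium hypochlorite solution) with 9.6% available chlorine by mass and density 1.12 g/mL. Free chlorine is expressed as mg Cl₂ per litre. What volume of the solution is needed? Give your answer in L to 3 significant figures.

28.5 L

Chlorine deficit: 11.9 − 3.4 = 8.5 ppm = 8.5 mg/L as Cl₂.
Cl₂ equivalent needed: 8.5 mg/L × 360,000 L = 3,060,000 mg = 3060 g.
Product at 9.6% available chlorine: 3060 / 0.096 = 31,880 g.
Volume at density 1.12 g/mL: 31,880 g ÷ 1.12 g/mL = 28,460 mL.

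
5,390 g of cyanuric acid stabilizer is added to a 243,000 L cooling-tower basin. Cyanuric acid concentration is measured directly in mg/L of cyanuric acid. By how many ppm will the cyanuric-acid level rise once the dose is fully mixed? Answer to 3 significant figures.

Rise: 5,390 g / 243,000 L × 1000 = 22.18 mg/L.

22.2 ppm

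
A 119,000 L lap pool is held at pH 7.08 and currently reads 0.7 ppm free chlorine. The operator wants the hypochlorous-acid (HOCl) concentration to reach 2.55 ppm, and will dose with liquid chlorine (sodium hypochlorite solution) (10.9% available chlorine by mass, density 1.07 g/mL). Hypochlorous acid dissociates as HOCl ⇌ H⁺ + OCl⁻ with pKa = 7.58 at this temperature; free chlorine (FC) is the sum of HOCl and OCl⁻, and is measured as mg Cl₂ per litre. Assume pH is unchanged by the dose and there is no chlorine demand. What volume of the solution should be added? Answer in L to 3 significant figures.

[OCl⁻]/[HOCl] = 10^(pH − pKa) = 10^(7.08 − 7.58) = 0.3162; fraction as HOCl = 1/(1 + 0.3162) = 0.7597.
Free chlorine required for 2.55 ppm HOCl: 2.55 / 0.7597 = 3.356 ppm.
FC to add: 3.356 − 0.7 = 2.656 mg/L as Cl₂.
Cl₂ equivalent: 2.656 mg/L × 119,000 L = 316.1 g.
Product at 10.9% available Cl: 316.1 / 0.109 = 2900 g.
Volume: 2900 g ÷ 1.07 g/mL = 2710 mL.

2.71 L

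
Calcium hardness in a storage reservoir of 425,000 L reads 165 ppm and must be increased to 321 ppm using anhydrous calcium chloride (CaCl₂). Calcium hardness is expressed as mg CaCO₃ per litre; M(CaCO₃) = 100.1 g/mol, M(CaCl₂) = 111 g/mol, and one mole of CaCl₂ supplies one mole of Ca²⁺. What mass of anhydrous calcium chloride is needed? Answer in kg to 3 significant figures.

Hardness to add: (321 − 165) = 156 mg/L as CaCO₃ × 425,000 L = 66,300 g as CaCO₃.
Moles of Ca²⁺ (1 mol Ca²⁺ ≡ 1 mol CaCO₃): 66,300 / 100.1 g/mol = 662.3 mol.
Mass of CaCl₂: 662.3 × 111 = 73,520 g.

73.5 kg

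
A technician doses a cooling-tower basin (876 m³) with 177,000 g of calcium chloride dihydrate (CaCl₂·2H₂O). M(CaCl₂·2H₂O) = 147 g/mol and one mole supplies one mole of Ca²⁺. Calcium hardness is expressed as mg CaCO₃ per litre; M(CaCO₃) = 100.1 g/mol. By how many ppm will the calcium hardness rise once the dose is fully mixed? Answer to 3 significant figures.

Volume: 876 m³ = 876,000 L.
Moles of Ca²⁺: 177,000 g ÷ 147 g/mol = 1204 mol.
As CaCO₃: 1204 mol × 100.1 g/mol = 120,500 g.
Rise: 120,500 g / 876,000 L × 1000 = 137.6 mg/L.

138 ppm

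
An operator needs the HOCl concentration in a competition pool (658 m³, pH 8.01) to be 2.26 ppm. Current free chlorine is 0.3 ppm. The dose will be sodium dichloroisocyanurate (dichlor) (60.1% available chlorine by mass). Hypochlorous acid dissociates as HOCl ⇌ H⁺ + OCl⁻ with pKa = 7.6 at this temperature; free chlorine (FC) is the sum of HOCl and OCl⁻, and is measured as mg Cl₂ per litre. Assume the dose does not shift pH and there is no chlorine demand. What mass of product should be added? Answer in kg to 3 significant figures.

Volume: 658 m³ = 658,000 L.
[OCl⁻]/[HOCl] = 10^(pH − pKa) = 10^(8.01 − 7.6) = 2.57; fraction as HOCl = 1/(1 + 2.57) = 0.2801.
Free chlorine required for 2.26 ppm HOCl: 2.26 / 0.2801 = 8.069 ppm.
FC to add: 8.069 − 0.3 = 7.769 mg/L as Cl₂.
Cl₂ equivalent: 7.769 mg/L × 658,000 L = 5112 g.
Product at 60.1% available Cl: 5112 / 0.601 = 8506 g.

8.51 kg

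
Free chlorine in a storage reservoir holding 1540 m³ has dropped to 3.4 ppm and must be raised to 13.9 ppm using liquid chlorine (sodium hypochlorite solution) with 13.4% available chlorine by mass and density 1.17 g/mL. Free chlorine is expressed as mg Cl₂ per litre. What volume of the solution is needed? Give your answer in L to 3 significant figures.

103 L

Volume: 1540 m³ = 1,540,000 L.
Chlorine deficit: 13.9 − 3.4 = 10.5 ppm = 10.5 mg/L as Cl₂.
Cl₂ equivalent needed: 10.5 mg/L × 1,540,000 L = 16,170,000 mg = 16,170 g.
Product at 13.4% available chlorine: 16,170 / 0.134 = 120,700 g.
Volume at density 1.17 g/mL: 120,700 g ÷ 1.17 g/mL = 103,100 mL.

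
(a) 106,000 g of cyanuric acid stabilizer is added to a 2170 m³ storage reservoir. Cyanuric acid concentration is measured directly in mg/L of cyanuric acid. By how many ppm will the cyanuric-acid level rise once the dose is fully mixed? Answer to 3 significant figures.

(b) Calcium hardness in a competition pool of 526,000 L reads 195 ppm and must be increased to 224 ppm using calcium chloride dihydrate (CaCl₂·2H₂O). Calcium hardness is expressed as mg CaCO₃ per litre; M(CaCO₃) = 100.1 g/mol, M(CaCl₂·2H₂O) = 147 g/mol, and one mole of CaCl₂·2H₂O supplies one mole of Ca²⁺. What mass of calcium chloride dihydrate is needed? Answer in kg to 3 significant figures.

(a) 48.8 ppm; (b) 22.4 kg

(a) Volume: 2170 m³ = 2,170,000 L.
(a) Rise: 106,000 g / 2,170,000 L × 1000 = 48.85 mg/L.

(b) Hardness to add: (224 − 195) = 29 mg/L as CaCO₃ × 526,000 L = 15,250 g as CaCO₃.
(b) Moles of Ca²⁺ (1 mol Ca²⁺ ≡ 1 mol CaCO₃): 15,250 / 100.1 g/mol = 152.4 mol.
(b) Mass of CaCl₂·2H₂O: 152.4 × 147 = 22,400 g.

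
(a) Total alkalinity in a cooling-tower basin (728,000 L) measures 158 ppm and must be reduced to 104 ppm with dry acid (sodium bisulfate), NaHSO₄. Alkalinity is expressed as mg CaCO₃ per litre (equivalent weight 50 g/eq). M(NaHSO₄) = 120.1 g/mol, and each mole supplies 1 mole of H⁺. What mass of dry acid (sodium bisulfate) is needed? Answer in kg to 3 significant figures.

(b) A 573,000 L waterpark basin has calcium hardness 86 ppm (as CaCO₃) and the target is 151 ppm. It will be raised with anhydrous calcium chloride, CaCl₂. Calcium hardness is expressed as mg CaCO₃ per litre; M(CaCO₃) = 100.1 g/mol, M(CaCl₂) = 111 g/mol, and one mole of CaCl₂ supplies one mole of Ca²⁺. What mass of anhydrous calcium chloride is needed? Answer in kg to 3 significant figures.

(a) Alkalinity to neutralize: (158 − 104) = 54 mg/L as CaCO₃ × 728,000 L = 39,310 g as CaCO₃.
(a) Equivalents of H⁺ required: 39,310 ÷ 50 g/eq = 786.2 eq = 786.2 mol NaHSO₄.
(a) Mass of NaHSO₄: 786.2 × 120.1 = 94,430 g.

(b) Hardness to add: (151 − 86) = 65 mg/L as CaCO₃ × 573,000 L = 37,240 g as CaCO₃.
(b) Moles of Ca²⁺ (1 mol Ca²⁺ ≡ 1 mol CaCO₃): 37,240 / 100.1 g/mol = 372.1 mol.
(b) Mass of CaCl₂: 372.1 × 111 = 41,300 g.

(a) 94.4 kg; (b) 41.3 kg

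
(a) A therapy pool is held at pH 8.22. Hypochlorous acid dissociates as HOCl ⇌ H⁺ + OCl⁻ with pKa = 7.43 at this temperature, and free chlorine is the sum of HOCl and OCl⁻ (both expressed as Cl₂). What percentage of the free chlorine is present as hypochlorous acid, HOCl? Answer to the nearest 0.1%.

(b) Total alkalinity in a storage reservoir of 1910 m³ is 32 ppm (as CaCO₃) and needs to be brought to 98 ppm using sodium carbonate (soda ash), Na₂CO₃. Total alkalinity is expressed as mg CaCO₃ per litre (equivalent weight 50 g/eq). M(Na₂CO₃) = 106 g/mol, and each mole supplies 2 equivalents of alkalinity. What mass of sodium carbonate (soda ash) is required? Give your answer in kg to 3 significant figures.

(a) 14.0%; (b) 134 kg

(a) [OCl⁻]/[HOCl] = 10^(pH − pKa) = 10^(8.22 − 7.43) = 10^0.79 = 6.166.
(a) Fraction as HOCl = 1 / (1 + 6.166) = 0.1395.

(b) Volume: 1910 m³ = 1,910,000 L.
(b) Alkalinity to add: (98 − 32) = 66 mg/L as CaCO₃ × 1,910,000 L = 126,100 g as CaCO₃.
(b) Equivalents: 126,100 g ÷ 50 g/eq = 2521 eq.
(b) Each mole of Na₂CO₃ supplies 2 eq, so 2521 / 2 = 1261 mol.
(b) Mass: 1261 mol × 106 g/mol = 133,600 g.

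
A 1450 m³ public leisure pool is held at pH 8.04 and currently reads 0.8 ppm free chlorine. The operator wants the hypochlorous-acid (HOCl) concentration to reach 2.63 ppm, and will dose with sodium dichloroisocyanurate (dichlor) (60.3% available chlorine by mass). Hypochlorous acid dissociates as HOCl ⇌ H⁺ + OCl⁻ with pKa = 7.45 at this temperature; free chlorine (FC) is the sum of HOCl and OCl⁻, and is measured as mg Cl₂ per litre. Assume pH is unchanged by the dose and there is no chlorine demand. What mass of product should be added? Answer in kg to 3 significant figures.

Volume: 1450 m³ = 1,450,000 L.
[OCl⁻]/[HOCl] = 10^(pH − pKa) = 10^(8.04 − 7.45) = 3.89; fraction as HOCl = 1/(1 + 3.89) = 0.2045.
Free chlorine required for 2.63 ppm HOCl: 2.63 / 0.2045 = 12.86 ppm.
FC to add: 12.86 − 0.8 = 12.06 mg/L as Cl₂.
Cl₂ equivalent: 12.06 mg/L × 1,450,000 L = 17,490 g.
Product at 60.3% available Cl: 17,490 / 0.603 = 29,000 g.

29.0 kg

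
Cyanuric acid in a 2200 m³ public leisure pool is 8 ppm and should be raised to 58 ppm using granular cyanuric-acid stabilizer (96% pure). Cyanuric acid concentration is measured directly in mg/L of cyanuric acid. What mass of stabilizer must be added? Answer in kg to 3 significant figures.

115 kg

Volume: 2200 m³ = 2,200,000 L.
CYA to add: (58 − 8) = 50 mg/L × 2,200,000 L = 110,000 g cyanuric acid.
At 96% purity: 110,000 / 0.96 = 114,600 g product.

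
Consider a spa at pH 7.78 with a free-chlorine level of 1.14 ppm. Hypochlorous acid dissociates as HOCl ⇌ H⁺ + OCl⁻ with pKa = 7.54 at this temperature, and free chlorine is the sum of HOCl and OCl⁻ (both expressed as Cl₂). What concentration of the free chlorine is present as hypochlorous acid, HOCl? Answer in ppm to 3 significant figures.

[OCl⁻]/[HOCl] = 10^(pH − pKa) = 10^(7.78 − 7.54) = 10^0.24 = 1.738.
Fraction as HOCl = 1 / (1 + 1.738) = 0.3653.
HOCl = 0.3653 × 1.14 ppm = 0.4164 ppm.

0.416 ppm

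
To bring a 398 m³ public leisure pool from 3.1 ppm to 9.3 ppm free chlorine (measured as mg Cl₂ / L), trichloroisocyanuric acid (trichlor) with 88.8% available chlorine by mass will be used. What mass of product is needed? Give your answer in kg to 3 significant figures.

2.78 kg

Volume: 398 m³ = 398,000 L.
Chlorine deficit: 9.3 − 3.1 = 6.2 ppm = 6.2 mg/L as Cl₂.
Cl₂ equivalent needed: 6.2 mg/L × 398,000 L = 2,468,000 mg = 2468 g.
Product at 88.8% available chlorine: 2468 / 0.888 = 2779 g.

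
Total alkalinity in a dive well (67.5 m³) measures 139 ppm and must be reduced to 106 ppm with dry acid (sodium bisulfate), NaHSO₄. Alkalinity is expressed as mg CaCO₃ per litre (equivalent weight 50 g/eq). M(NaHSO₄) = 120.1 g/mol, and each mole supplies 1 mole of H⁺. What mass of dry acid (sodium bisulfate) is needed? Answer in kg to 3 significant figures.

Volume: 67.5 m³ = 67,500 L.
Alkalinity to neutralize: (139 − 106) = 33 mg/L as CaCO₃ × 67,500 L = 2228 g as CaCO₃.
Equivalents of H⁺ required: 2228 ÷ 50 g/eq = 44.55 eq = 44.55 mol NaHSO₄.
Mass of NaHSO₄: 44.55 × 120.1 = 5350 g.

5.35 kg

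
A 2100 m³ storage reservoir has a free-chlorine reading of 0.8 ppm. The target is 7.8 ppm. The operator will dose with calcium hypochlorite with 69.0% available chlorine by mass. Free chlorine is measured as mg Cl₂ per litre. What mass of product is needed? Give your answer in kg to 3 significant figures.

21.3 kg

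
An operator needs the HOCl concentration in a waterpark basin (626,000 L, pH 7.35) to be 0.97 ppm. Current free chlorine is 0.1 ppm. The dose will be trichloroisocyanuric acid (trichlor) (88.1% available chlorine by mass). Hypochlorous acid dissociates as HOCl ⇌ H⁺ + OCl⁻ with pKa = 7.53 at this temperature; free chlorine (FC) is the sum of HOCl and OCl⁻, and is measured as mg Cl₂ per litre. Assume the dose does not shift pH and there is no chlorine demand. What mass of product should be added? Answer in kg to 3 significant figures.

[OCl⁻]/[HOCl] = 10^(pH − pKa) = 10^(7.35 − 7.53) = 0.6607; fraction as HOCl = 1/(1 + 0.6607) = 0.6022.
Free chlorine required for 0.97 ppm HOCl: 0.97 / 0.6022 = 1.611 ppm.
FC to add: 1.611 − 0.1 = 1.511 mg/L as Cl₂.
Cl₂ equivalent: 1.511 mg/L × 626,000 L = 945.8 g.
Product at 88.1% available Cl: 945.8 / 0.881 = 1074 g.

1.07 kg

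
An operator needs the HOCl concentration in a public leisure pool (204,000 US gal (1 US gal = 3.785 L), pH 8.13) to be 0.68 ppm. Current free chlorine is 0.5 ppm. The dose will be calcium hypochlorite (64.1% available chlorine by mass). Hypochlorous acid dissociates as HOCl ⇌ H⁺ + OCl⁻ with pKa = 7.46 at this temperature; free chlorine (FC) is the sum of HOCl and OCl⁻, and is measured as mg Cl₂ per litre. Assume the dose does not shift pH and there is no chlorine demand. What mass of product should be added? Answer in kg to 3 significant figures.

4.05 kg

Volume: 204,000 US gal × 3.785 L/gal = 772,140 L.
[OCl⁻]/[HOCl] = 10^(pH − pKa) = 10^(8.13 − 7.46) = 4.677; fraction as HOCl = 1/(1 + 4.677) = 0.1761.
Free chlorine required for 0.68 ppm HOCl: 0.68 / 0.1761 = 3.861 ppm.
FC to add: 3.861 − 0.5 = 3.361 mg/L as Cl₂.
Cl₂ equivalent: 3.361 mg/L × 772,140 L = 2595 g.
Product at 64.1% available Cl: 2595 / 0.641 = 4048 g.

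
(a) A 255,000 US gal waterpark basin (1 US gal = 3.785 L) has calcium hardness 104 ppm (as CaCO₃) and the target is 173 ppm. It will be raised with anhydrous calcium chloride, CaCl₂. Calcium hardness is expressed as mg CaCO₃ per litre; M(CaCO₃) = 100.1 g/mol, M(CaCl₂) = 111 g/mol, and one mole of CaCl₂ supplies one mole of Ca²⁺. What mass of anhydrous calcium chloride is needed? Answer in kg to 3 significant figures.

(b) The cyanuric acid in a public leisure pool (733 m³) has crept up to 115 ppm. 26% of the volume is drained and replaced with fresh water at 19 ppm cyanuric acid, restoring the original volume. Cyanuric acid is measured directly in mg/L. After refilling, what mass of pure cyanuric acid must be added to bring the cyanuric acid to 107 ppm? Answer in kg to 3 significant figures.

(a) Volume: 255,000 US gal × 3.785 L/gal = 965,175 L.
(a) Hardness to add: (173 − 104) = 69 mg/L as CaCO₃ × 965,175 L = 66,600 g as CaCO₃.
(a) Moles of Ca²⁺ (1 mol Ca²⁺ ≡ 1 mol CaCO₃): 66,600 / 100.1 g/mol = 665.3 mol.
(a) Mass of CaCl₂: 665.3 × 111 = 73,850 g.

(b) Volume: 733 m³ = 733,000 L.
(b) After draining 26% and refilling: 115 × 0.74 + 19 × 0.26 = 90.04 ppm.
(b) Deficit to target: 107 − 90.04 = 16.96 mg/L.
(b) Mass: 16.96 mg/L × 733,000 L = 12,430 g cyanuric acid.

(a) 73.8 kg; (b) 12.4 kg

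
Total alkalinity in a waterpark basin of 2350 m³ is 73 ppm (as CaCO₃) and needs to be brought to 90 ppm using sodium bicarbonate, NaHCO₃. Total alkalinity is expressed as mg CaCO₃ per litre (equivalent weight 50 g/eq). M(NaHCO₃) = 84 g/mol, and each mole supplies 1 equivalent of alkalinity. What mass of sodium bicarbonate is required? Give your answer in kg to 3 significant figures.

Volume: 2350 m³ = 2,350,000 L.
Alkalinity to add: (90 − 73) = 17 mg/L as CaCO₃ × 2,350,000 L = 39,950 g as CaCO₃.
Equivalents: 39,950 g ÷ 50 g/eq = 799 eq.
NaHCO₃ supplies 1 eq per mole → 799 mol.
Mass: 799 mol × 84 g/mol = 67,120 g.

67.1 kg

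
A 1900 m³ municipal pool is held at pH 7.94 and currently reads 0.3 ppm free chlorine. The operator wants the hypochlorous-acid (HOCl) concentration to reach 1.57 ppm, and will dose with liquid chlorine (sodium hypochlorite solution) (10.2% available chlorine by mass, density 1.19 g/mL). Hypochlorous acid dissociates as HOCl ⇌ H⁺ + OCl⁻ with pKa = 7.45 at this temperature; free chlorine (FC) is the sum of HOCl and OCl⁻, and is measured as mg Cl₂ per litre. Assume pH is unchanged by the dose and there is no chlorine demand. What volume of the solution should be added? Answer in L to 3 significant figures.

95.8 L

Volume: 1900 m³ = 1,900,000 L.
[OCl⁻]/[HOCl] = 10^(pH − pKa) = 10^(7.94 − 7.45) = 3.09; fraction as HOCl = 1/(1 + 3.09) = 0.2445.
Free chlorine required for 1.57 ppm HOCl: 1.57 / 0.2445 = 6.422 ppm.
FC to add: 6.422 − 0.3 = 6.122 mg/L as Cl₂.
Cl₂ equivalent: 6.122 mg/L × 1,900,000 L = 11,630 g.
Product at 10.2% available Cl: 11,630 / 0.102 = 114,000 g.
Volume: 114,000 g ÷ 1.19 g/mL = 95,830 mL.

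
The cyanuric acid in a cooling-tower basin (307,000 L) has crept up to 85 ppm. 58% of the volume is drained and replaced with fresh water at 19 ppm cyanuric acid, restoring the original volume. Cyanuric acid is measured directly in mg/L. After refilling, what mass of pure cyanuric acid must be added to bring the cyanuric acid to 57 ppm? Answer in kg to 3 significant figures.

After draining 58% and refilling: 85 × 0.42 + 19 × 0.58 = 46.72 ppm.
Deficit to target: 57 − 46.72 = 10.28 mg/L.
Mass: 10.28 mg/L × 307,000 L = 3156 g cyanuric acid.

3.16 kg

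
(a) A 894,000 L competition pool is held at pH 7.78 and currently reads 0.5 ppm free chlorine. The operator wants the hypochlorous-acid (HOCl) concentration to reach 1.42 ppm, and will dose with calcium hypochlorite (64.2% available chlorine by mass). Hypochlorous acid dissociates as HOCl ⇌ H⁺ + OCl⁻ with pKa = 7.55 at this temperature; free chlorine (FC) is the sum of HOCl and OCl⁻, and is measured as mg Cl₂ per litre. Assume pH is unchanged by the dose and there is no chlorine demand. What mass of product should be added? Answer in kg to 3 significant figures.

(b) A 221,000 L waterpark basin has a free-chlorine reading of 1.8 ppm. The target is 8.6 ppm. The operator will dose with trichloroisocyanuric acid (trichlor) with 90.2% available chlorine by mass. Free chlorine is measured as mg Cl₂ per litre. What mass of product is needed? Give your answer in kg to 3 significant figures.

(a) 4.64 kg; (b) 1.67 kg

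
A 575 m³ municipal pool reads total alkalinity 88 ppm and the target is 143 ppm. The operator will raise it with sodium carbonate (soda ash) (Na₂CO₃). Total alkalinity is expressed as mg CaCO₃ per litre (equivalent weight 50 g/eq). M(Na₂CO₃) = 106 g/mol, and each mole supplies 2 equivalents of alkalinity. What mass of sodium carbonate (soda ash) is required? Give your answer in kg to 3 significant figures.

33.5 kg

Volume: 575 m³ = 575,000 L.
Alkalinity to add: (143 − 88) = 55 mg/L as CaCO₃ × 575,000 L = 31,620 g as CaCO₃.
Equivalents: 31,620 g ÷ 50 g/eq = 632.5 eq.
Each mole of Na₂CO₃ supplies 2 eq, so 632.5 / 2 = 316.2 mol.
Mass: 316.2 mol × 106 g/mol = 33,520 g.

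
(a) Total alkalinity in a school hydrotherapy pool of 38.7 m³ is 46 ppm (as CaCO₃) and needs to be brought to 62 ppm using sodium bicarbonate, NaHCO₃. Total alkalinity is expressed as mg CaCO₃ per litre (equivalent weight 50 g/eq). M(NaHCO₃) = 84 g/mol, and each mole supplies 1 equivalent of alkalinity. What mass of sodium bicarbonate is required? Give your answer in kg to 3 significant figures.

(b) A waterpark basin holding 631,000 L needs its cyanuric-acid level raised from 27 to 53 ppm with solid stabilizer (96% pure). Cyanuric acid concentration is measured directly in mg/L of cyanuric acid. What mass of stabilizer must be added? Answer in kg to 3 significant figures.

(a) 1.04 kg; (b) 17.1 kg

(a) Volume: 38.7 m³ = 38,700 L.
(a) Alkalinity to add: (62 − 46) = 16 mg/L as CaCO₃ × 38,700 L = 619.2 g as CaCO₃.
(a) Equivalents: 619.2 g ÷ 50 g/eq = 12.38 eq.
(a) NaHCO₃ supplies 1 eq per mole → 12.38 mol.
(a) Mass: 12.38 mol × 84 g/mol = 1040 g.

(b) CYA to add: (53 − 27) = 26 mg/L × 631,000 L = 16,410 g cyanuric acid.
(b) At 96% purity: 16,410 / 0.96 = 17,090 g product.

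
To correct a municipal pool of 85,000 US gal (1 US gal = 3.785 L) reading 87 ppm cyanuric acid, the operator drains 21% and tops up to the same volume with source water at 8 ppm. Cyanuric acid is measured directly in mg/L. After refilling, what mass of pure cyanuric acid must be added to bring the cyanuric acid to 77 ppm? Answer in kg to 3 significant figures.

2.12 kg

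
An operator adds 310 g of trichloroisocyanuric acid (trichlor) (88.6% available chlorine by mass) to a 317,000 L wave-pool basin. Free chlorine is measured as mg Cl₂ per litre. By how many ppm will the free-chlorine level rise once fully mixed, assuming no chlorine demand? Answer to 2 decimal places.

0.87 ppm

Available chlorine delivered: 310 g × 0.886 = 274.7 g as Cl₂.
Concentration rise: 274.7 g / 317,000 L = 0.8664 mg/L = 0.87 ppm.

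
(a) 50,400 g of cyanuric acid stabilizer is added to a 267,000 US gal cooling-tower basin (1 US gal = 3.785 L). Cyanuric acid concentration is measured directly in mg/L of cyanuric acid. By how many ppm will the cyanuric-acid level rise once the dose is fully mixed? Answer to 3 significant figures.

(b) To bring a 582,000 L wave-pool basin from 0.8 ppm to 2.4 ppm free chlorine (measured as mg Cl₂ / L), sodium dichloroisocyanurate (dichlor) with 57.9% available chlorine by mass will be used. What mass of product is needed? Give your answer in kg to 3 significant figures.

(a) Volume: 267,000 US gal × 3.785 L/gal = 1,010,595 L.
(a) Rise: 50,400 g / 1,010,595 L × 1000 = 49.87 mg/L.

(b) Chlorine deficit: 2.4 − 0.8 = 1.6 ppm = 1.6 mg/L as Cl₂.
(b) Cl₂ equivalent needed: 1.6 mg/L × 582,000 L = 931,200 mg = 931.2 g.
(b) Product at 57.9% available chlorine: 931.2 / 0.579 = 1608 g.

(a) 49.9 ppm; (b) 1.61 kg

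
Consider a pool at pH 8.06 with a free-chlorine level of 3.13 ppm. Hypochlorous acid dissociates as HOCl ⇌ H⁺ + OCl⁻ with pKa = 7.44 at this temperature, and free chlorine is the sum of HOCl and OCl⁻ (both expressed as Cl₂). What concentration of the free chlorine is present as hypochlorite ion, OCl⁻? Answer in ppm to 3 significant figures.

2.52 ppm

[OCl⁻]/[HOCl] = 10^(pH − pKa) = 10^(8.06 − 7.44) = 10^0.62 = 4.169.
Fraction as HOCl = 1 / (1 + 4.169) = 0.1935.
OCl⁻ = (1 − 0.1935) × 3.13 ppm = 2.524 ppm.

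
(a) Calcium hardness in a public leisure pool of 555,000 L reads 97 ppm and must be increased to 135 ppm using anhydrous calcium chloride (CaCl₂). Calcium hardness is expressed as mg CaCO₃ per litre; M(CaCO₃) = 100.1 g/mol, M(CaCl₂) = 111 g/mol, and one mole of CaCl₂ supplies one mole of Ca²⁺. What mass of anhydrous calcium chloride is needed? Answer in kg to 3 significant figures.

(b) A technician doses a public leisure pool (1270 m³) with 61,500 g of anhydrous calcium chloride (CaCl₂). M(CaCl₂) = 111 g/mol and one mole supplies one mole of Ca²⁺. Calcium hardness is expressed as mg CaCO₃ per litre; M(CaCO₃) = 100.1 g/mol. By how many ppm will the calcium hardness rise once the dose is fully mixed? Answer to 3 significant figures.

(a) 23.4 kg; (b) 43.7 ppm

(a) Hardness to add: (135 − 97) = 38 mg/L as CaCO₃ × 555,000 L = 21,090 g as CaCO₃.
(a) Moles of Ca²⁺ (1 mol Ca²⁺ ≡ 1 mol CaCO₃): 21,090 / 100.1 g/mol = 210.7 mol.
(a) Mass of CaCl₂: 210.7 × 111 = 23,390 g.

(b) Volume: 1270 m³ = 1,270,000 L.
(b) Moles of Ca²⁺: 61,500 g ÷ 111 g/mol = 554.1 mol.
(b) As CaCO₃: 554.1 mol × 100.1 g/mol = 55,460 g.
(b) Rise: 55,460 g / 1,270,000 L × 1000 = 43.67 mg/L.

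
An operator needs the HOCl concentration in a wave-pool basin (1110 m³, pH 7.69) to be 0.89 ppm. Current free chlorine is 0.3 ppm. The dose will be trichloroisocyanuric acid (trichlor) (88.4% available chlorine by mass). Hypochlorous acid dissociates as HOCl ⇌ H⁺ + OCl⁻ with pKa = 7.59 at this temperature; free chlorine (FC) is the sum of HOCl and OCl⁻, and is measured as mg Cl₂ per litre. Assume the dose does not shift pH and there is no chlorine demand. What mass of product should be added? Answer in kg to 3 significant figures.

Volume: 1110 m³ = 1,110,000 L.
[OCl⁻]/[HOCl] = 10^(pH − pKa) = 10^(7.69 − 7.59) = 1.259; fraction as HOCl = 1/(1 + 1.259) = 0.4427.
Free chlorine required for 0.89 ppm HOCl: 0.89 / 0.4427 = 2.01 ppm.
FC to add: 2.01 − 0.3 = 1.71 mg/L as Cl₂.
Cl₂ equivalent: 1.71 mg/L × 1,110,000 L = 1899 g.
Product at 88.4% available Cl: 1899 / 0.884 = 2148 g.

2.15 kg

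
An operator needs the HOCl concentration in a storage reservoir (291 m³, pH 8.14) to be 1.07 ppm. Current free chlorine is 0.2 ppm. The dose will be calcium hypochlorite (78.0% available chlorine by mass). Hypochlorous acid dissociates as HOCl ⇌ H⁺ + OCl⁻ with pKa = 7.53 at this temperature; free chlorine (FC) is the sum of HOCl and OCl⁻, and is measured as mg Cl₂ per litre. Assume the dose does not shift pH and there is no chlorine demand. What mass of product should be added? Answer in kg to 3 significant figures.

1.95 kg

Volume: 291 m³ = 291,000 L.
[OCl⁻]/[HOCl] = 10^(pH − pKa) = 10^(8.14 − 7.53) = 4.074; fraction as HOCl = 1/(1 + 4.074) = 0.1971.
Free chlorine required for 1.07 ppm HOCl: 1.07 / 0.1971 = 5.429 ppm.
FC to add: 5.429 − 0.2 = 5.229 mg/L as Cl₂.
Cl₂ equivalent: 5.229 mg/L × 291,000 L = 1522 g.
Product at 78.0% available Cl: 1522 / 0.78 = 1951 g.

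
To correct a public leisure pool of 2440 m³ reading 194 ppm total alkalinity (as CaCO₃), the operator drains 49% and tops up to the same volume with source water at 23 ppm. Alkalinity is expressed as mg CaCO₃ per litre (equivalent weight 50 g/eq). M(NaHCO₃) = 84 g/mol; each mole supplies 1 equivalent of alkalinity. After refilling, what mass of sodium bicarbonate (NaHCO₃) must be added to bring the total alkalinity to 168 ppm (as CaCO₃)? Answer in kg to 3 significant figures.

Volume: 2440 m³ = 2,440,000 L.
After draining 49% and refilling: 194 × 0.51 + 23 × 0.49 = 110.21 ppm.
Deficit to target: 168 − 110.21 = 57.79 mg/L.
As CaCO₃: 57.79 mg/L × 2,440,000 L = 141,000 g; ÷ 50 g/eq ÷ 1 = 2820 mol NaHCO₃.
Mass: 2820 × 84 = 236,900 g.

237 kg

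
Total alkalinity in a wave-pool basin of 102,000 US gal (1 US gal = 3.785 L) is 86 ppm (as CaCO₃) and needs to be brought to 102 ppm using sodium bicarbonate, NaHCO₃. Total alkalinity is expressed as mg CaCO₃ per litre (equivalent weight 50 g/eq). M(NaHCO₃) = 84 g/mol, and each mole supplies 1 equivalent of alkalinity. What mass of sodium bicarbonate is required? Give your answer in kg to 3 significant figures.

10.4 kg

Volume: 102,000 US gal × 3.785 L/gal = 386,070 L.
Alkalinity to add: (102 − 86) = 16 mg/L as CaCO₃ × 386,070 L = 6177 g as CaCO₃.
Equivalents: 6177 g ÷ 50 g/eq = 123.5 eq.
NaHCO₃ supplies 1 eq per mole → 123.5 mol.
Mass: 123.5 mol × 84 g/mol = 10,380 g.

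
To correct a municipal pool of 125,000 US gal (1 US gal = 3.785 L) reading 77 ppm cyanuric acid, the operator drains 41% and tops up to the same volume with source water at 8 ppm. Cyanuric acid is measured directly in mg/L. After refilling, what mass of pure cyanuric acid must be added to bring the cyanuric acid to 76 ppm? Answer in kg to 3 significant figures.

12.9 kg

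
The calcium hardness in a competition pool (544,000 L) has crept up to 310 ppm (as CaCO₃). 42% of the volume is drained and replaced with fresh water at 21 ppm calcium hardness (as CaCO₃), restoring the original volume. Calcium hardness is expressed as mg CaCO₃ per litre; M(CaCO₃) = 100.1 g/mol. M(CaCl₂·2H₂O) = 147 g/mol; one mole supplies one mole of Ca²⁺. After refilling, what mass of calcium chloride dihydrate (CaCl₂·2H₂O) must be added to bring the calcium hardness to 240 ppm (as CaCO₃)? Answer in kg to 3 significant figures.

41.0 kg

After draining 42% and refilling: 310 × 0.58 + 21 × 0.42 = 188.62 ppm.
Deficit to target: 240 − 188.62 = 51.38 mg/L.
As CaCO₃: 51.38 mg/L × 544,000 L = 27,950 g; ÷ 100.1 = 279.2 mol Ca²⁺.
Mass: 279.2 × 147 = 41,050 g.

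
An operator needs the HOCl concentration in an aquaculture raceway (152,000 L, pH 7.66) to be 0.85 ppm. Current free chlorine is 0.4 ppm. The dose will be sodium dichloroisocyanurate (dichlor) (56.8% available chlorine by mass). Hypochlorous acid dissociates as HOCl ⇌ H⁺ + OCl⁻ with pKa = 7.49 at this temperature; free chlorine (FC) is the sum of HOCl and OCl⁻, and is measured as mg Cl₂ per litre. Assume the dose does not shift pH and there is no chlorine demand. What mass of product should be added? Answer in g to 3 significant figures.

457 g

[OCl⁻]/[HOCl] = 10^(pH − pKa) = 10^(7.66 − 7.49) = 1.479; fraction as HOCl = 1/(1 + 1.479) = 0.4034.
Free chlorine required for 0.85 ppm HOCl: 0.85 / 0.4034 = 2.107 ppm.
FC to add: 2.107 − 0.4 = 1.707 mg/L as Cl₂.
Cl₂ equivalent: 1.707 mg/L × 152,000 L = 259.5 g.
Product at 56.8% available Cl: 259.5 / 0.568 = 456.9 g.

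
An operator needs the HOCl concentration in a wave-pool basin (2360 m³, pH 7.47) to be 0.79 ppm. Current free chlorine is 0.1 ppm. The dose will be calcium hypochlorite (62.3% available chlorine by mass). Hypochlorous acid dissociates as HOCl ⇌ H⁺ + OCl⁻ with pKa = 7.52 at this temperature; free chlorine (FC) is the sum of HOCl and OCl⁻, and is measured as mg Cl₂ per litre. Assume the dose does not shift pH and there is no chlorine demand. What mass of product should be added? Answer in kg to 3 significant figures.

5.28 kg

Volume: 2360 m³ = 2,360,000 L.
[OCl⁻]/[HOCl] = 10^(pH − pKa) = 10^(7.47 − 7.52) = 0.8913; fraction as HOCl = 1/(1 + 0.8913) = 0.5288.
Free chlorine required for 0.79 ppm HOCl: 0.79 / 0.5288 = 1.494 ppm.
FC to add: 1.494 − 0.1 = 1.394 mg/L as Cl₂.
Cl₂ equivalent: 1.394 mg/L × 2,360,000 L = 3290 g.
Product at 62.3% available Cl: 3290 / 0.623 = 5281 g.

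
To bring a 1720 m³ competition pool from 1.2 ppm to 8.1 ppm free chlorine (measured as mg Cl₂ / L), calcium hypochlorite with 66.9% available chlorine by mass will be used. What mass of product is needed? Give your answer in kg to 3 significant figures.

Volume: 1720 m³ = 1,720,000 L.
Chlorine deficit: 8.1 − 1.2 = 6.9 ppm = 6.9 mg/L as Cl₂.
Cl₂ equivalent needed: 6.9 mg/L × 1,720,000 L = 11,870,000 mg = 11,870 g.
Product at 66.9% available chlorine: 11,870 / 0.669 = 17,740 g.

17.7 kg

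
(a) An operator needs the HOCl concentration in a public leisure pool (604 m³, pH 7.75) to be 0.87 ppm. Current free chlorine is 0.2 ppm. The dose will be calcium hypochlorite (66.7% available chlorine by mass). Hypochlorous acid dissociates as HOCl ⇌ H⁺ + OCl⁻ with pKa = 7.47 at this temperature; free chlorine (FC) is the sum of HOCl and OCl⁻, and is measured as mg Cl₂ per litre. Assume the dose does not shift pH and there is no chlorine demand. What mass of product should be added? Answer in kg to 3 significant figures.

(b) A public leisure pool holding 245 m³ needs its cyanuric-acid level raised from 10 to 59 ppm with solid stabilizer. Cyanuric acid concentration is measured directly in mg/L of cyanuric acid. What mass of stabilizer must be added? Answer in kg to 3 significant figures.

(a) 2.11 kg; (b) 12.0 kg

(a) Volume: 604 m³ = 604,000 L.
(a) [OCl⁻]/[HOCl] = 10^(pH − pKa) = 10^(7.75 − 7.47) = 1.905; fraction as HOCl = 1/(1 + 1.905) = 0.3442.
(a) Free chlorine required for 0.87 ppm HOCl: 0.87 / 0.3442 = 2.528 ppm.
(a) FC to add: 2.528 − 0.2 = 2.328 mg/L as Cl₂.
(a) Cl₂ equivalent: 2.328 mg/L × 604,000 L = 1406 g.
(a) Product at 66.7% available Cl: 1406 / 0.667 = 2108 g.

(b) Volume: 245 m³ = 245,000 L.
(b) CYA to add: (59 − 10) = 49 mg/L × 245,000 L = 12,000 g cyanuric acid.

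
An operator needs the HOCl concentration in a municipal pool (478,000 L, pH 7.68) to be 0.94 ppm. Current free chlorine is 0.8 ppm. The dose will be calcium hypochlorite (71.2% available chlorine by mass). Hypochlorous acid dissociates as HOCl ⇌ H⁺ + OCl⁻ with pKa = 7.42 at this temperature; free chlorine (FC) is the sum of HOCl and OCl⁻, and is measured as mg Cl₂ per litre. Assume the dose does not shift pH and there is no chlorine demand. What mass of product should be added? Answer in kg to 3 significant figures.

[OCl⁻]/[HOCl] = 10^(pH − pKa) = 10^(7.68 − 7.42) = 1.82; fraction as HOCl = 1/(1 + 1.82) = 0.3546.
Free chlorine required for 0.94 ppm HOCl: 0.94 / 0.3546 = 2.651 ppm.
FC to add: 2.651 − 0.8 = 1.851 mg/L as Cl₂.
Cl₂ equivalent: 1.851 mg/L × 478,000 L = 884.5 g.
Product at 71.2% available Cl: 884.5 / 0.712 = 1242 g.

1.24 kg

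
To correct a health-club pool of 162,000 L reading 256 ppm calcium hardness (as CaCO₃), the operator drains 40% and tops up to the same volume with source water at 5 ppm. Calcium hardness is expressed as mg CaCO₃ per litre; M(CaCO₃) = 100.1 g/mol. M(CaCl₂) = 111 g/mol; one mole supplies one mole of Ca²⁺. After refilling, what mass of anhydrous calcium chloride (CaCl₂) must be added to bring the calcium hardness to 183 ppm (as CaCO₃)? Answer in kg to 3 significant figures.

After draining 40% and refilling: 256 × 0.60 + 5 × 0.40 = 155.6 ppm.
Deficit to target: 183 − 155.6 = 27.4 mg/L.
As CaCO₃: 27.4 mg/L × 162,000 L = 4439 g; ÷ 100.1 = 44.34 mol Ca²⁺.
Mass: 44.34 × 111 = 4922 g.

4.92 kg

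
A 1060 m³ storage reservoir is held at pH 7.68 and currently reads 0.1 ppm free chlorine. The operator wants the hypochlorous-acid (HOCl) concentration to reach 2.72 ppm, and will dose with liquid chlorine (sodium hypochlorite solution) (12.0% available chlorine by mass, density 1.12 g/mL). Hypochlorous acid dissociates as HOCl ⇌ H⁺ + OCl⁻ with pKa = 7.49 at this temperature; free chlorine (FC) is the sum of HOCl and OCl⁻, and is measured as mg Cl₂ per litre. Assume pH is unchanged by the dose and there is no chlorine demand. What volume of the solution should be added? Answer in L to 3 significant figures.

53.9 L

Volume: 1060 m³ = 1,060,000 L.
[OCl⁻]/[HOCl] = 10^(pH − pKa) = 10^(7.68 − 7.49) = 1.549; fraction as HOCl = 1/(1 + 1.549) = 0.3923.
Free chlorine required for 2.72 ppm HOCl: 2.72 / 0.3923 = 6.933 ppm.
FC to add: 6.933 − 0.1 = 6.833 mg/L as Cl₂.
Cl₂ equivalent: 6.833 mg/L × 1,060,000 L = 7243 g.
Product at 12.0% available Cl: 7243 / 0.12 = 60,360 g.
Volume: 60,360 g ÷ 1.12 g/mL = 53,890 mL.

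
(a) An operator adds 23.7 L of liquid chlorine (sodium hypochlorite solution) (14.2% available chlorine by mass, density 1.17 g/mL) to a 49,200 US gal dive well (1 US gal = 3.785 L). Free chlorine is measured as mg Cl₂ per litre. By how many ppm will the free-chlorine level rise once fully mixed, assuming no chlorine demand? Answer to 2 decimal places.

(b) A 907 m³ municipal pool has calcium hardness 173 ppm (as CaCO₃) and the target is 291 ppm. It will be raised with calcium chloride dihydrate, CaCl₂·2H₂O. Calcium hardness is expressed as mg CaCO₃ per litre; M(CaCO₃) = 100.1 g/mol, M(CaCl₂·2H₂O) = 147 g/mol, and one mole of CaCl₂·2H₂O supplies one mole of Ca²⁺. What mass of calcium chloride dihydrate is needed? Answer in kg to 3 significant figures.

(a) 21.14 ppm; (b) 157 kg

(a) Volume: 49,200 US gal × 3.785 L/gal = 186,222 L.
(a) Mass of solution: 23.7 L × 1000 mL/L × 1.17 g/mL = 27,730 g.
(a) Available chlorine delivered: 27,730 g × 0.142 = 3938 g as Cl₂.
(a) Concentration rise: 3938 g / 186,222 L = 21.14 mg/L = 21.14 ppm.

(b) Volume: 907 m³ = 907,000 L.
(b) Hardness to add: (291 − 173) = 118 mg/L as CaCO₃ × 907,000 L = 107,000 g as CaCO₃.
(b) Moles of Ca²⁺ (1 mol Ca²⁺ ≡ 1 mol CaCO₃): 107,000 / 100.1 g/mol = 1069 mol.
(b) Mass of CaCl₂·2H₂O: 1069 × 147 = 157,200 g.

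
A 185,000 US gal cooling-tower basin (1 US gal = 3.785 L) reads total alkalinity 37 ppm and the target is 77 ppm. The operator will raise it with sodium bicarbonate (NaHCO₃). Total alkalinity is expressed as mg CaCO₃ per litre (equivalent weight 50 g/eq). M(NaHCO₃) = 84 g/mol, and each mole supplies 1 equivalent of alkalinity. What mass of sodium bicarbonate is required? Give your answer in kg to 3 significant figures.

47.1 kg

Volume: 185,000 US gal × 3.785 L/gal = 700,225 L.
Alkalinity to add: (77 − 37) = 40 mg/L as CaCO₃ × 700,225 L = 28,010 g as CaCO₃.
Equivalents: 28,010 g ÷ 50 g/eq = 560.2 eq.
NaHCO₃ supplies 1 eq per mole → 560.2 mol.
Mass: 560.2 mol × 84 g/mol = 47,060 g.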